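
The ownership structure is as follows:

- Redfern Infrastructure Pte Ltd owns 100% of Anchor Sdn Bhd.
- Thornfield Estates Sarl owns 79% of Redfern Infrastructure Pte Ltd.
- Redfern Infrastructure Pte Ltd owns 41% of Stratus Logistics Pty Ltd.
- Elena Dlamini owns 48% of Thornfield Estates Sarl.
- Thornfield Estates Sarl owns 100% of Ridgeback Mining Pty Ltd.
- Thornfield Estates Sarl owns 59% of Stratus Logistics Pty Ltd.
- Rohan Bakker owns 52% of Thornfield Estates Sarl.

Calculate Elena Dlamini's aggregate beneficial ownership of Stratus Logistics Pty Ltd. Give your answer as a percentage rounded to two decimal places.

43.87%

Elena reaches Stratus along 2 paths.
Via Thornfield: 48% × 59% = 28.32%.
Via Thornfield → Redfern: 48% × 79% × 41% = 15.5472%.
Total: 28.32% + 15.5472% = 43.8672%.
Rounded: 43.87%.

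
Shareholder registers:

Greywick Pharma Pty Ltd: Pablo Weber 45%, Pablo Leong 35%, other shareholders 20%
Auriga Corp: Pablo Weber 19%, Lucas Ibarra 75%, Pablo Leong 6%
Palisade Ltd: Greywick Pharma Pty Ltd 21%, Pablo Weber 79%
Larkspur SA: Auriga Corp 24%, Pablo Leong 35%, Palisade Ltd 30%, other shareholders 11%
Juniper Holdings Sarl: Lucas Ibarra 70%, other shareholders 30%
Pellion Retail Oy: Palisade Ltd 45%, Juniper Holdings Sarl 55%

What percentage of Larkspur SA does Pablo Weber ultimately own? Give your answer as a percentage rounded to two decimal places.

Pablo Weber reaches Larkspur along 3 paths.
Via Auriga: 19% × 24% = 4.56%.
Via Greywick → Palisade: 45% × 21% × 30% = 2.835%.
Via Palisade: 79% × 30% = 23.7%.
Total: 4.56% + 2.835% + 23.7% = 31.095%.
Rounded: 31.10%.

31.10%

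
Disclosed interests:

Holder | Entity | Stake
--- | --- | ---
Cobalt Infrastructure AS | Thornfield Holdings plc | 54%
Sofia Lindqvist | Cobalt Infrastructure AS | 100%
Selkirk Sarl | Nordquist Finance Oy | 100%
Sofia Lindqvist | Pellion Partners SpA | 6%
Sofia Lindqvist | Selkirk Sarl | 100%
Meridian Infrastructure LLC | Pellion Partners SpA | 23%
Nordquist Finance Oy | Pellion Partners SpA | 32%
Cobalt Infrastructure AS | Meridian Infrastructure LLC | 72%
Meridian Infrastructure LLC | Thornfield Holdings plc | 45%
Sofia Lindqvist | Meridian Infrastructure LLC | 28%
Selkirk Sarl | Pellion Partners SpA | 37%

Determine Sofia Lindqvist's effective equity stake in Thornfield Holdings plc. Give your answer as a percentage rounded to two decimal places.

Sofia reaches Thornfield along 3 paths.
Via Meridian: 28% × 45% = 12.6%.
Via Cobalt → Meridian: 100% × 72% × 45% = 32.4%.
Via Cobalt: 100% × 54% = 54%.
Total: 12.6% + 32.4% + 54% = 99%.
Rounded: 99.00%.

99.00%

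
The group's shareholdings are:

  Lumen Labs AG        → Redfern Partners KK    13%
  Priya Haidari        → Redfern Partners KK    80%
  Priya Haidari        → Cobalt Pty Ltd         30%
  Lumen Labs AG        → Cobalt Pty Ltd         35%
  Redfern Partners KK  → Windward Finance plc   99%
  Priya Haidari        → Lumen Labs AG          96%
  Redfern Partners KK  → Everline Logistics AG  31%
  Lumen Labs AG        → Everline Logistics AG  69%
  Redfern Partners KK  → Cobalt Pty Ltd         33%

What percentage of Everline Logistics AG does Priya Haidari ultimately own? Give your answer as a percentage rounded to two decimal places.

Priya reaches Everline along 3 paths.
Via Lumen → Redfern: 96% × 13% × 31% = 3.8688%.
Via Redfern: 80% × 31% = 24.8%.
Via Lumen: 96% × 69% = 66.24%.
Total: 3.8688% + 24.8% + 66.24% = 94.9088%.
Rounded: 94.91%.

94.91%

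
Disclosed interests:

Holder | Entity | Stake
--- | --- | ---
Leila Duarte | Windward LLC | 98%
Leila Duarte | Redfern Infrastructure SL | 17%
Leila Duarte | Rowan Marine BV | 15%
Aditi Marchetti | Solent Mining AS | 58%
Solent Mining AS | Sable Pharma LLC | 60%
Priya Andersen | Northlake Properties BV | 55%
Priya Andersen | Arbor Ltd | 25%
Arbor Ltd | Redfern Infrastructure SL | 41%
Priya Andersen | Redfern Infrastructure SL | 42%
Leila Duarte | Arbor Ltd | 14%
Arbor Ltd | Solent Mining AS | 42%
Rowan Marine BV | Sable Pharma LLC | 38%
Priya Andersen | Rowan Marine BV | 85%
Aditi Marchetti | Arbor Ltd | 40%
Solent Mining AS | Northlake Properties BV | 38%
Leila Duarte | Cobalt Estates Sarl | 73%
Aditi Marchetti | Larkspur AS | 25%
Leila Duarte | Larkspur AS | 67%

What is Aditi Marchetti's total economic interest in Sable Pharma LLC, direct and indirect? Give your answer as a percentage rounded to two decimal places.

Aditi reaches Sable along 2 paths.
Via Solent: 58% × 60% = 34.8%.
Via Arbor → Solent: 40% × 42% × 60% = 10.08%.
Total: 34.8% + 10.08% = 44.88%.

44.88%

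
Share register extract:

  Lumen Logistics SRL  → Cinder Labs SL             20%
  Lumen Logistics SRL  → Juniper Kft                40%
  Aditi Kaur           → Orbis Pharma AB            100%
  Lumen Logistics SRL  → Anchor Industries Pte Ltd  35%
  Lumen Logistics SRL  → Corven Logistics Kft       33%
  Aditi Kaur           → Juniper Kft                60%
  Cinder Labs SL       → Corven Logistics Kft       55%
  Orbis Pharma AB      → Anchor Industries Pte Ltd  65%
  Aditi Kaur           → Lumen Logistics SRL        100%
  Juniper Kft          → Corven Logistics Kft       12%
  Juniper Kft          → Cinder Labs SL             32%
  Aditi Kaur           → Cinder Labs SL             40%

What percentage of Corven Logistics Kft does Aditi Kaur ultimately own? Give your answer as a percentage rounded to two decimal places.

Aditi reaches Corven along 7 paths.
Via Lumen: 100% × 33% = 33%.
Via Lumen → Juniper → Cinder: 100% × 40% × 32% × 55% = 7.04%.
Via Juniper → Cinder: 60% × 32% × 55% = 10.56%.
Via Cinder: 40% × 55% = 22%.
Via Lumen → Cinder: 100% × 20% × 55% = 11%.
Via Lumen → Juniper: 100% × 40% × 12% = 4.8%.
Via Juniper: 60% × 12% = 7.2%.
Total: 33% + 7.04% + 10.56% + 22% + 11% + 4.8% + 7.2% = 95.6%.
Rounded: 95.60%.

95.60%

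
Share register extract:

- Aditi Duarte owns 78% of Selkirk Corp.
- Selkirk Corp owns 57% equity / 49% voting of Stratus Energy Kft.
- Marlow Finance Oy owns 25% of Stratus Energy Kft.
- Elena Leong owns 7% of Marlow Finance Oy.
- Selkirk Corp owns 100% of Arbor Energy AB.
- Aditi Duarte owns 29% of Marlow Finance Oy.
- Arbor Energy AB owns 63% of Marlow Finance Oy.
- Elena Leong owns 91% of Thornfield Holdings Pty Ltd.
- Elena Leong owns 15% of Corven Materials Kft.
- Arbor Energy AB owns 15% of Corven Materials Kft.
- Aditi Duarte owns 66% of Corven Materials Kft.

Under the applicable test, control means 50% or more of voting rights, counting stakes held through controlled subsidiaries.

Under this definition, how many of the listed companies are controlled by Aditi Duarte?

Aditi holds 78% of Selkirk, so Aditi controls Selkirk.
Selkirk holds 100% of Arbor, so Aditi controls Arbor.
Aditi and Arbor together hold 29% + 63% = 92% of Marlow, so Aditi controls Marlow.
Arbor and Aditi together hold 15% + 66% = 81% of Corven, so Aditi controls Corven.
Selkirk and Marlow together hold 49% + 25% = 74% of Stratus, so Aditi controls Stratus.
No other company's threshold is met.
Aditi controls 5 companies.

5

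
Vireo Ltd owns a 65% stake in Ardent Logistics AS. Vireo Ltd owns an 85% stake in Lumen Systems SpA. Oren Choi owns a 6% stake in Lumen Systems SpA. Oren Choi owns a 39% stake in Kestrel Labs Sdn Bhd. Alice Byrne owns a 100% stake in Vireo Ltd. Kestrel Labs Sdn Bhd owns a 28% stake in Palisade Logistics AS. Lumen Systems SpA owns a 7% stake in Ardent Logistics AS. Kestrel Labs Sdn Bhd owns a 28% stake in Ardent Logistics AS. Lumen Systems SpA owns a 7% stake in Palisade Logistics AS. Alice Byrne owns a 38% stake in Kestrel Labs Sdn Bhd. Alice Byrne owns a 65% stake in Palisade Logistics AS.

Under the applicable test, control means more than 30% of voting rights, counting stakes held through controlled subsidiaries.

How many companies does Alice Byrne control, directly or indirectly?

Alice holds 38% of Kestrel, so Alice controls Kestrel.
Alice holds 100% of Vireo, so Alice controls Vireo.
Vireo holds 85% of Lumen, so Alice controls Lumen.
Lumen and Kestrel and Alice together hold 7% + 28% + 65% = 100% of Palisade, so Alice controls Palisade.
Lumen and Kestrel and Vireo together hold 7% + 28% + 65% = 100% of Ardent, so Alice controls Ardent.
Alice controls 5 companies.

5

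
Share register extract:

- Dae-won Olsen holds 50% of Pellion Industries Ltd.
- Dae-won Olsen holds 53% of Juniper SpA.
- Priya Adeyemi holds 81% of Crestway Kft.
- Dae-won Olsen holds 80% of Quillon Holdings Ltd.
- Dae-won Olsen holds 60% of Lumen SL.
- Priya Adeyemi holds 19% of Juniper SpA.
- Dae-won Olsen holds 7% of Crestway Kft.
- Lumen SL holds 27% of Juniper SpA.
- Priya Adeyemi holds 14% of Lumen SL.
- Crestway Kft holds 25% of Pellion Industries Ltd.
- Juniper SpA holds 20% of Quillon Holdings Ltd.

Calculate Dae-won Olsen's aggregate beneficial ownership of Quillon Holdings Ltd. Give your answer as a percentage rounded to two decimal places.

Dae-won reaches Quillon along 3 paths.
Via Juniper: 53% × 20% = 10.6%.
Via Lumen → Juniper: 60% × 27% × 20% = 3.24%.
Direct stake: 80% = 80%.
Total: 10.6% + 3.24% + 80% = 93.84%.

93.84%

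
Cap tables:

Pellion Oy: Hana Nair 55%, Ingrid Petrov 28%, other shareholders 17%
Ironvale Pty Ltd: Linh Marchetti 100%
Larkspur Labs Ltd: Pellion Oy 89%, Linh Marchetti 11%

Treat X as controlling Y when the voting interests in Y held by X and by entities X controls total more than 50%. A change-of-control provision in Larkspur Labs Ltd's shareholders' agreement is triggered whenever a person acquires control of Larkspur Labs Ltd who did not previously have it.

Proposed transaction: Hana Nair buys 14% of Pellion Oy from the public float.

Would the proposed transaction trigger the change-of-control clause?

The purchase changes only Hana's holdings, so Hana is the only person who could newly come to control Larkspur.
Hana holds 55% of Pellion, so Hana controls Pellion.
Pellion holds 89% of Larkspur, so Hana controls Larkspur.
So Hana already controls Larkspur before the transaction.
After the purchase, Hana's direct stake in Pellion rises to 55% + 14% = 69%.
Hana controlled Larkspur already, so this is not a new person acquiring control; every other person's position is unchanged or reduced.
No new person acquires control, so the clause is not triggered.

No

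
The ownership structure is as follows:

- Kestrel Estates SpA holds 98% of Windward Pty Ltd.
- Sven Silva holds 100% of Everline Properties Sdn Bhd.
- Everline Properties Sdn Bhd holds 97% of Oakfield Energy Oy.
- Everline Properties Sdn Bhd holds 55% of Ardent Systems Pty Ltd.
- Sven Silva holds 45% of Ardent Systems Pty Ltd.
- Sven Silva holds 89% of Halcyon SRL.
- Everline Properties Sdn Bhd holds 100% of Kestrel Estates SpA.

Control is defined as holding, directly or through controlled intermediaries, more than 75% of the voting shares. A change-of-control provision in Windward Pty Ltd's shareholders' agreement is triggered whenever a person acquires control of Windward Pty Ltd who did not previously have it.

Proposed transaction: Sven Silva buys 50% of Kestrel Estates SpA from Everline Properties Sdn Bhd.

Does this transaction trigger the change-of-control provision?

The purchase adds only to Sven's holdings (Everline's stake shrinks), so Sven is the only person who could newly come to control Windward.
Sven holds 100% of Everline, so Sven controls Everline.
Everline holds 100% of Kestrel, so Sven controls Kestrel.
Kestrel holds 98% of Windward, so Sven controls Windward.
So Sven already controls Windward before the transaction.
After the purchase, Sven holds 50% of Kestrel directly, and Everline's stake falls to 50%.
Sven controlled Windward already, so this is not a new person acquiring control; every other person's position is unchanged or reduced.
No new person acquires control, so the clause is not triggered.

No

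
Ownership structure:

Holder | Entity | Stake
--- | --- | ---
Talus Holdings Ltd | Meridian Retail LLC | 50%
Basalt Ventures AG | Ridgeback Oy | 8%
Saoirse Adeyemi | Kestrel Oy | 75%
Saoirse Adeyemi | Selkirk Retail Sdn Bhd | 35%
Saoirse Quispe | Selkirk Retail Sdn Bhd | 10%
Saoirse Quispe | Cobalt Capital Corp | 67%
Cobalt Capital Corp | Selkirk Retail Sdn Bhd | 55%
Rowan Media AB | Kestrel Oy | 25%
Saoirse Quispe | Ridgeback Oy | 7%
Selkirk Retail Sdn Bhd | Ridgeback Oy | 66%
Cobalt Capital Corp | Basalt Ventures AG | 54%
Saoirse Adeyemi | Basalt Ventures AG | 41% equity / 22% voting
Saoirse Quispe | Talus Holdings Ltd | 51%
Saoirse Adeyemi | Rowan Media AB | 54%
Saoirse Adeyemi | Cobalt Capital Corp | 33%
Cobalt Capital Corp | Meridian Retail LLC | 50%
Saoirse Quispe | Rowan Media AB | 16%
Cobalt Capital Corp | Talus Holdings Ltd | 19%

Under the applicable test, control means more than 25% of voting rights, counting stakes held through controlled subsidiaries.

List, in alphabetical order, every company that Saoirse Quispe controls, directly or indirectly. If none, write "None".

Saoirse Quispe holds 67% of Cobalt, so Saoirse Quispe controls Cobalt.
Cobalt holds 54% of Basalt, so Saoirse Quispe controls Basalt.
Cobalt and Saoirse Quispe together hold 55% + 10% = 65% of Selkirk, so Saoirse Quispe controls Selkirk.
Saoirse Quispe and Cobalt together hold 51% + 19% = 70% of Talus, so Saoirse Quispe controls Talus.
Saoirse Quispe and Basalt and Selkirk together hold 7% + 8% + 66% = 81% of Ridgeback, so Saoirse Quispe controls Ridgeback.
Cobalt and Talus together hold 50% + 50% = 100% of Meridian, so Saoirse Quispe controls Meridian.
No other company's threshold is met.

Basalt Ventures AG, Cobalt Capital Corp, Meridian Retail LLC, Ridgeback Oy, Selkirk Retail Sdn Bhd, Talus Holdings Ltd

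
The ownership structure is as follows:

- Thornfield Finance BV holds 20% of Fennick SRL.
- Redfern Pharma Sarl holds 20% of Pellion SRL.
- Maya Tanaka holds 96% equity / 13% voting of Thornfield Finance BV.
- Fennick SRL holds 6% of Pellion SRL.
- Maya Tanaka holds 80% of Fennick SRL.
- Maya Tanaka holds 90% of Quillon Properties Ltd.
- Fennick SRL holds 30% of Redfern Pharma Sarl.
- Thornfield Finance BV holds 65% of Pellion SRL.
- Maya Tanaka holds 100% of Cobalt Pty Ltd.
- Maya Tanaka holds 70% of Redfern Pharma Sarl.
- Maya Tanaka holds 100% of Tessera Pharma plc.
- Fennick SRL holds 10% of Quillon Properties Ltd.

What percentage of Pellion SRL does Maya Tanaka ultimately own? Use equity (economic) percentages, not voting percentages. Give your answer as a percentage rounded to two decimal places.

88.30%

Maya reaches Pellion along 6 paths.
Via Thornfield: 96% × 65% = 62.4%.
Via Fennick: 80% × 6% = 4.8%.
Via Thornfield → Fennick: 96% × 20% × 6% = 1.152%.
Via Redfern: 70% × 20% = 14%.
Via Fennick → Redfern: 80% × 30% × 20% = 4.8%.
Via Thornfield → Fennick → Redfern: 96% × 20% × 30% × 20% = 1.152%.
Total: 62.4% + 4.8% + 1.152% + 14% + 4.8% + 1.152% = 88.304%.
Rounded: 88.30%.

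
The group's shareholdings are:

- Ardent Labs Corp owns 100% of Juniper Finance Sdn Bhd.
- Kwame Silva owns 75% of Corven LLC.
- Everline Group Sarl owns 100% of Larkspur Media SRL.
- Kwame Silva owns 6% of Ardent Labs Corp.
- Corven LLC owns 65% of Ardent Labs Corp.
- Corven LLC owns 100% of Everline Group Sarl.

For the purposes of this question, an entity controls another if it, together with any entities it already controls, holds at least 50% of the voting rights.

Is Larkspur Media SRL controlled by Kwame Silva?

Kwame holds 75% of Corven, so Kwame controls Corven.
Corven holds 100% of Everline, so Kwame controls Everline.
Everline holds 100% of Larkspur, so Kwame controls Larkspur.

Yes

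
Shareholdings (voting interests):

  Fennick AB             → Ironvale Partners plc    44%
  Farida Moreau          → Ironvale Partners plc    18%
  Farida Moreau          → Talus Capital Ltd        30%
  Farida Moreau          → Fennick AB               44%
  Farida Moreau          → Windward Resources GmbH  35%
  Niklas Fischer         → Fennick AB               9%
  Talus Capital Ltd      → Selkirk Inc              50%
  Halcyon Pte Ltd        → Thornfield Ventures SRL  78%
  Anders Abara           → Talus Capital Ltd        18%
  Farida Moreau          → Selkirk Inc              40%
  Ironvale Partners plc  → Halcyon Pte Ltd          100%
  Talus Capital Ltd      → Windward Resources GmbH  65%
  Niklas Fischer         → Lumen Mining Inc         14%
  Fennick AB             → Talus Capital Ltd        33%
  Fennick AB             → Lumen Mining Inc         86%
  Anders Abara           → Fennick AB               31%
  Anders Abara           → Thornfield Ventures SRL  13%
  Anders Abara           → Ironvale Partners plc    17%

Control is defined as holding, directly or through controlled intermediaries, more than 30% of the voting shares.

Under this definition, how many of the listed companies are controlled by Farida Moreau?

Farida holds 44% of Fennick, so Farida controls Fennick.
Fennick and Farida together hold 33% + 30% = 63% of Talus, so Farida controls Talus.
Farida and Fennick together hold 18% + 44% = 62% of Ironvale, so Farida controls Ironvale.
Talus and Farida together hold 65% + 35% = 100% of Windward, so Farida controls Windward.
Talus and Farida together hold 50% + 40% = 90% of Selkirk, so Farida controls Selkirk.
Ironvale holds 100% of Halcyon, so Farida controls Halcyon.
Fennick holds 86% of Lumen, so Farida controls Lumen.
Halcyon holds 78% of Thornfield, so Farida controls Thornfield.
Farida controls 8 companies.

8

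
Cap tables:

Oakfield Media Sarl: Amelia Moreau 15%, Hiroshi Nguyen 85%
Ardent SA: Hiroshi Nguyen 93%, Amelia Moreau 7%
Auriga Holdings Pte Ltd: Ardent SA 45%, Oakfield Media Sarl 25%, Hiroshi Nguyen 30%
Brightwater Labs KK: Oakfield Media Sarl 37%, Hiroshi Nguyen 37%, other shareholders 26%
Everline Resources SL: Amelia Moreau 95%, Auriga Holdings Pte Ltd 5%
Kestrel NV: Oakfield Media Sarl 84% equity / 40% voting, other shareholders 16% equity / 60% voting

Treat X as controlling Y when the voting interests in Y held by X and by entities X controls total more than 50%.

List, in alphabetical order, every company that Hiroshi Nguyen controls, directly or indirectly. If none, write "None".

Ardent SA, Auriga Holdings Pte Ltd, Brightwater Labs KK, Oakfield Media Sarl

Hiroshi holds 85% of Oakfield, so Hiroshi controls Oakfield.
Hiroshi holds 93% of Ardent, so Hiroshi controls Ardent.
Ardent and Oakfield and Hiroshi together hold 45% + 25% + 30% = 100% of Auriga, so Hiroshi controls Auriga.
Oakfield and Hiroshi together hold 37% + 37% = 74% of Brightwater, so Hiroshi controls Brightwater.
No other company's threshold is met.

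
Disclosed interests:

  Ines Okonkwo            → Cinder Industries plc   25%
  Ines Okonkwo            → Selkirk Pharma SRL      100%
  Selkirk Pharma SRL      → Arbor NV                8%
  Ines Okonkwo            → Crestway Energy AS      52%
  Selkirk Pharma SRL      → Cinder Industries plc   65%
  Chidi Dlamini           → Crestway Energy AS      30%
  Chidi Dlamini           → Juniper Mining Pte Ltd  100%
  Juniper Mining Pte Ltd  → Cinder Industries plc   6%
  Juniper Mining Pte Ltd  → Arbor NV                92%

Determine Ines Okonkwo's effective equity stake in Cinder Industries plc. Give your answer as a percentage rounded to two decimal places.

Ines reaches Cinder along 2 paths.
Via Selkirk: 100% × 65% = 65%.
Direct stake: 25% = 25%.
Total: 65% + 25% = 90%.
Rounded: 90.00%.

90.00%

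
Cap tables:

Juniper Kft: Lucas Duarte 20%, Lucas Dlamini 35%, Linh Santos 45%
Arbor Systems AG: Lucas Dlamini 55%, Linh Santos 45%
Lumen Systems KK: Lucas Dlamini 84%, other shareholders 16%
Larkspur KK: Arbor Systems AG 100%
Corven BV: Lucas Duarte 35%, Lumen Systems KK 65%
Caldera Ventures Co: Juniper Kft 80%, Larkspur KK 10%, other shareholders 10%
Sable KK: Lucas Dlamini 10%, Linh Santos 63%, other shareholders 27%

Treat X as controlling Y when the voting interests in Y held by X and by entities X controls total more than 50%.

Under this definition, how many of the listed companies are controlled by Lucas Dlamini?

Lucas Dlamini holds 55% of Arbor, so Lucas Dlamini controls Arbor.
Lucas Dlamini holds 84% of Lumen, so Lucas Dlamini controls Lumen.
Arbor holds 100% of Larkspur, so Lucas Dlamini controls Larkspur.
Lumen holds 65% of Corven, so Lucas Dlamini controls Corven.
No other company's threshold is met.
Lucas Dlamini controls 4 companies.

4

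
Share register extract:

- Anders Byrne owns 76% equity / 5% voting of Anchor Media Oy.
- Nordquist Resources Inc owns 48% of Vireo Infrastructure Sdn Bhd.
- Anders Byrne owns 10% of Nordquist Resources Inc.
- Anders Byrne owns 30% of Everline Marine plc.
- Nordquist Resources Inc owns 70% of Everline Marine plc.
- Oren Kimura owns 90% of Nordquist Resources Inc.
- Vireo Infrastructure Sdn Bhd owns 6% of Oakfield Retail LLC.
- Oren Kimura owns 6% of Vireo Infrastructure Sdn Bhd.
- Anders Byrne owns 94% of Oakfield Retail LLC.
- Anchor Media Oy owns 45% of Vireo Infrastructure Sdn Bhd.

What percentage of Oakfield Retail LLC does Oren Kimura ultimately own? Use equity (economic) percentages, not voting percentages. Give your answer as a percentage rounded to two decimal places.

2.95%

Oren reaches Oakfield along 2 paths.
Via Nordquist → Vireo: 90% × 48% × 6% = 2.592%.
Via Vireo: 6% × 6% = 0.36%.
Total: 2.592% + 0.36% = 2.952%.
Rounded: 2.95%.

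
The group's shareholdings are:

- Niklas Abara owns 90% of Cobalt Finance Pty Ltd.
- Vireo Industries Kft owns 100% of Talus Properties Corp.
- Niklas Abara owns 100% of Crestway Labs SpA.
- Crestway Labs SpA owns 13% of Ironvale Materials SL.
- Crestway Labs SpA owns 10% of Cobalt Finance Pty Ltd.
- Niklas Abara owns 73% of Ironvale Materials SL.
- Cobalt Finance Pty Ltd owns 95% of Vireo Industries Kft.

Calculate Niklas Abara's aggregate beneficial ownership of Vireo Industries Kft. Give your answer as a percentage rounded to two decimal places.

Niklas reaches Vireo along 2 paths.
Via Cobalt: 90% × 95% = 85.5%.
Via Crestway → Cobalt: 100% × 10% × 95% = 9.5%.
Total: 85.5% + 9.5% = 95%.
Rounded: 95.00%.

95.00%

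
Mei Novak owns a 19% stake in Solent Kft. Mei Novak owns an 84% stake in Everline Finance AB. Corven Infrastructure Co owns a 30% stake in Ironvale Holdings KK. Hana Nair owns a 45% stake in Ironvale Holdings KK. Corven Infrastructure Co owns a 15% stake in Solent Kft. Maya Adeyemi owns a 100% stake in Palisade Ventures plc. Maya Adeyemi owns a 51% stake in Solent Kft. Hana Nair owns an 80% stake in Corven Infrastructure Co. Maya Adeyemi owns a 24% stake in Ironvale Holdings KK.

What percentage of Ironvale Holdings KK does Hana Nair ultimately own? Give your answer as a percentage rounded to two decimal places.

69.00%

Hana reaches Ironvale along 2 paths.
Direct stake: 45% = 45%.
Via Corven: 80% × 30% = 24%.
Total: 45% + 24% = 69%.
Rounded: 69.00%.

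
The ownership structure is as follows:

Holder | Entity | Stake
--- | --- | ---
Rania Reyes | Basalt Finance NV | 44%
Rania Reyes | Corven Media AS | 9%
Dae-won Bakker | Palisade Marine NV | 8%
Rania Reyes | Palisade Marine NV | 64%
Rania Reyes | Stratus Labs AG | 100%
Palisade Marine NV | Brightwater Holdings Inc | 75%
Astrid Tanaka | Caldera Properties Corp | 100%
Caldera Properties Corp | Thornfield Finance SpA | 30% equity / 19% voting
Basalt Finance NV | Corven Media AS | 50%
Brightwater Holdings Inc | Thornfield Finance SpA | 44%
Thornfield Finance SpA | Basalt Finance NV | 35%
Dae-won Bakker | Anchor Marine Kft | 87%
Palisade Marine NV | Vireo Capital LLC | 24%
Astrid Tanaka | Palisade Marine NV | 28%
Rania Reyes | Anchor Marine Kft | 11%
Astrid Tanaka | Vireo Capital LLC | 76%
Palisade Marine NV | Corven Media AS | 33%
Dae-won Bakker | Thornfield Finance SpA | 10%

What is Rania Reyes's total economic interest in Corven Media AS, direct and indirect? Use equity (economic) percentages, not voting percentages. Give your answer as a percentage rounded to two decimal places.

Rania reaches Corven along 4 paths.
Direct stake: 9% = 9%.
Via Palisade: 64% × 33% = 21.12%.
Via Basalt: 44% × 50% = 22%.
Via Palisade → Brightwater → Thornfield → Basalt: 64% × 75% × 44% × 35% × 50% = 3.696%.
Total: 9% + 21.12% + 22% + 3.696% = 55.816%.
Rounded: 55.82%.

55.82%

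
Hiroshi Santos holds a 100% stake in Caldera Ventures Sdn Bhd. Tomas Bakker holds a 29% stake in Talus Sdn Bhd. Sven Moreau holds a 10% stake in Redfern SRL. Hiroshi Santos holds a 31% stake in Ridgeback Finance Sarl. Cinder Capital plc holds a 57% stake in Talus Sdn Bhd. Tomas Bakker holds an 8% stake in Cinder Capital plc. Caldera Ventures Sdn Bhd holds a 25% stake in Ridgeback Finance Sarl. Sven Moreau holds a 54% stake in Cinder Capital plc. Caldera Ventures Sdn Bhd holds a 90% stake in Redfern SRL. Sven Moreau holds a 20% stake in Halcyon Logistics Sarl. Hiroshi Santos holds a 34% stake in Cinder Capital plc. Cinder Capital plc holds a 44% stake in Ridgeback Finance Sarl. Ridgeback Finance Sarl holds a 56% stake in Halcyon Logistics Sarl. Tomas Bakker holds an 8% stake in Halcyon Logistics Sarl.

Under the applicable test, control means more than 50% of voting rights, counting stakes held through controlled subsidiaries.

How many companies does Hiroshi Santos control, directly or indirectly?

Hiroshi holds 100% of Caldera, so Hiroshi controls Caldera.
Caldera holds 90% of Redfern, so Hiroshi controls Redfern.
Hiroshi and Caldera together hold 31% + 25% = 56% of Ridgeback, so Hiroshi controls Ridgeback.
Ridgeback holds 56% of Halcyon, so Hiroshi controls Halcyon.
No other company's threshold is met.
Hiroshi controls 4 companies.

4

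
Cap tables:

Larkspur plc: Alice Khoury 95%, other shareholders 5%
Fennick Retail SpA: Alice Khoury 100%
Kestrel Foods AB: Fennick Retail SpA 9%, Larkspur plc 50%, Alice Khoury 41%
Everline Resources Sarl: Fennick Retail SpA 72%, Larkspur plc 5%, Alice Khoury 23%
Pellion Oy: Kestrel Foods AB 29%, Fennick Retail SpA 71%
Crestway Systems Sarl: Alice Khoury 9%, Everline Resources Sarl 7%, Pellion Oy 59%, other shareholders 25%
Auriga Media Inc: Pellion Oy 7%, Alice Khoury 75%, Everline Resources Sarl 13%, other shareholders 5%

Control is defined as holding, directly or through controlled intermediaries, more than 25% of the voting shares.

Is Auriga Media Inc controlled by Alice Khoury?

Alice holds 100% of Fennick, so Alice controls Fennick.
Alice holds 95% of Larkspur, so Alice controls Larkspur.
Fennick and Larkspur and Alice together hold 9% + 50% + 41% = 100% of Kestrel, so Alice controls Kestrel.
Kestrel and Fennick together hold 29% + 71% = 100% of Pellion, so Alice controls Pellion.
Fennick and Larkspur and Alice together hold 72% + 5% + 23% = 100% of Everline, so Alice controls Everline.
Pellion and Alice and Everline together hold 7% + 75% + 13% = 95% of Auriga, so Alice controls Auriga.

Yes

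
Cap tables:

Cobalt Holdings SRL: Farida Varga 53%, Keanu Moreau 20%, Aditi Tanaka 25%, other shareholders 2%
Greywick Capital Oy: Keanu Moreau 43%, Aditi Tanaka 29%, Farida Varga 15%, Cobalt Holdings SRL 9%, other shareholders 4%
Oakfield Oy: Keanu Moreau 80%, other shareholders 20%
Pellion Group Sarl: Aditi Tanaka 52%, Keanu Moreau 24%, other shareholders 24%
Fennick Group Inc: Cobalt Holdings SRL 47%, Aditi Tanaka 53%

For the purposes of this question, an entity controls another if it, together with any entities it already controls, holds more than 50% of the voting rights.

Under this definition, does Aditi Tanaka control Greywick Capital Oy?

Aditi holds 52% of Pellion, so Aditi controls Pellion.
Aditi holds 53% of Fennick, so Aditi controls Fennick.
In Greywick, Aditi's side holds only 29%, not > 50%.
So Aditi does not control Greywick.

No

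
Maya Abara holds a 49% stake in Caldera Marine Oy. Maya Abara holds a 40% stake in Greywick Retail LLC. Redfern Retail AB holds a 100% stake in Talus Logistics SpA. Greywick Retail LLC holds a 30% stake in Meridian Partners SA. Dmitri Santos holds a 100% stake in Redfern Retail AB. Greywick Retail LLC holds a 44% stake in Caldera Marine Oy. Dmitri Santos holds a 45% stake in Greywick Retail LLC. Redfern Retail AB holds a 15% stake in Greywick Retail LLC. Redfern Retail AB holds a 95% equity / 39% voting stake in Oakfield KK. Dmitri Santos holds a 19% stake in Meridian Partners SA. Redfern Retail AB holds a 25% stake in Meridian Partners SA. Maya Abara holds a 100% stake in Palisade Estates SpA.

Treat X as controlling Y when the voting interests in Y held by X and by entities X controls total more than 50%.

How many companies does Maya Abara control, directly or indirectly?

Maya holds 100% of Palisade, so Maya controls Palisade.
No other company's threshold is met.
Maya controls 1 company.

1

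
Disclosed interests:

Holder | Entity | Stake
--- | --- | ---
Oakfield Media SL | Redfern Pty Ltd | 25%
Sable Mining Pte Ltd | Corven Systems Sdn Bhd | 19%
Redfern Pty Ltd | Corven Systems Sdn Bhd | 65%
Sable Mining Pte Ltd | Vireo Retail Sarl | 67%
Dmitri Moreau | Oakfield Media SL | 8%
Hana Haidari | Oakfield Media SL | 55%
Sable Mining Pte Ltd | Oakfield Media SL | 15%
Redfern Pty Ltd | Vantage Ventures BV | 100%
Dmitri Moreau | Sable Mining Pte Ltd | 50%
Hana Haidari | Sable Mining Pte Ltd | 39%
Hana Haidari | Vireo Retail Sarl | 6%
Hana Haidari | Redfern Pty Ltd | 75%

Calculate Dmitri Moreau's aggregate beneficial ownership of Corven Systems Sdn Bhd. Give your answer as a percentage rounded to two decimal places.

Dmitri reaches Corven along 3 paths.
Via Sable: 50% × 19% = 9.5%.
Via Oakfield → Redfern: 8% × 25% × 65% = 1.3%.
Via Sable → Oakfield → Redfern: 50% × 15% × 25% × 65% = 1.21875%.
Total: 9.5% + 1.3% + 1.21875% = 12.01875%.
Rounded: 12.02%.

12.02%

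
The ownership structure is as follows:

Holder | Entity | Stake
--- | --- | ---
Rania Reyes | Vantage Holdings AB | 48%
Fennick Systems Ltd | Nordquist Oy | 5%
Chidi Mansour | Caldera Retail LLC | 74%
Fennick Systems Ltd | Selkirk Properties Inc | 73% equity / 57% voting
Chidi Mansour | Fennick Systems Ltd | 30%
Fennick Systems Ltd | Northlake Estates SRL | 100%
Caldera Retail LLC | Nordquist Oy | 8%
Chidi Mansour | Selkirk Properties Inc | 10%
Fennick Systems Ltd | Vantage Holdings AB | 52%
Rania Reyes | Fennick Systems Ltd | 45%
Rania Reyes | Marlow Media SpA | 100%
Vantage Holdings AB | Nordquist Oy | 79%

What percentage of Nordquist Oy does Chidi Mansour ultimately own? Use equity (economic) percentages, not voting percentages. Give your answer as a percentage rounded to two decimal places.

Chidi reaches Nordquist along 3 paths.
Via Caldera: 74% × 8% = 5.92%.
Via Fennick → Vantage: 30% × 52% × 79% = 12.324%.
Via Fennick: 30% × 5% = 1.5%.
Total: 5.92% + 12.324% + 1.5% = 19.744%.
Rounded: 19.74%.

19.74%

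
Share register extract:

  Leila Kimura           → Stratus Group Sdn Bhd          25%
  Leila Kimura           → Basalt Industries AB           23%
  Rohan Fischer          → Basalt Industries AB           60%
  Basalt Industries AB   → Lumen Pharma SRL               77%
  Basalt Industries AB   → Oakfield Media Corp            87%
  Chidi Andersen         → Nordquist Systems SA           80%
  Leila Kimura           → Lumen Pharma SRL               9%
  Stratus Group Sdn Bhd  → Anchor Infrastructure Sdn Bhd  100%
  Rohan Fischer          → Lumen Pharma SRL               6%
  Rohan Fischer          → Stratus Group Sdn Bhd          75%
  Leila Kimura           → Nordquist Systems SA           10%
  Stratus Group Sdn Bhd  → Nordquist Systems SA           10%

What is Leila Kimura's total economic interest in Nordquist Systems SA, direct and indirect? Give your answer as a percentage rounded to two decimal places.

12.50%

Leila reaches Nordquist along 2 paths.
Direct stake: 10% = 10%.
Via Stratus: 25% × 10% = 2.5%.
Total: 10% + 2.5% = 12.5%.
Rounded: 12.50%.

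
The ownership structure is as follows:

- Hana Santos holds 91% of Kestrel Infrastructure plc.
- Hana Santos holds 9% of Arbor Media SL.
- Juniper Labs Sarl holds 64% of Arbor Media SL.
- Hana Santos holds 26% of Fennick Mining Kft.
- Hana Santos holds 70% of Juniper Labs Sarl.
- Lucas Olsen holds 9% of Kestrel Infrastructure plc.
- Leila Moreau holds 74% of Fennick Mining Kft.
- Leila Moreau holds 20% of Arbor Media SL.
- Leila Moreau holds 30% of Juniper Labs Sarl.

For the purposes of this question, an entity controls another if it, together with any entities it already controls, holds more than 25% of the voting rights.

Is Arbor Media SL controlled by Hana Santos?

Yes

Hana holds 70% of Juniper, so Hana controls Juniper.
Juniper and Hana together hold 64% + 9% = 73% of Arbor, so Hana controls Arbor.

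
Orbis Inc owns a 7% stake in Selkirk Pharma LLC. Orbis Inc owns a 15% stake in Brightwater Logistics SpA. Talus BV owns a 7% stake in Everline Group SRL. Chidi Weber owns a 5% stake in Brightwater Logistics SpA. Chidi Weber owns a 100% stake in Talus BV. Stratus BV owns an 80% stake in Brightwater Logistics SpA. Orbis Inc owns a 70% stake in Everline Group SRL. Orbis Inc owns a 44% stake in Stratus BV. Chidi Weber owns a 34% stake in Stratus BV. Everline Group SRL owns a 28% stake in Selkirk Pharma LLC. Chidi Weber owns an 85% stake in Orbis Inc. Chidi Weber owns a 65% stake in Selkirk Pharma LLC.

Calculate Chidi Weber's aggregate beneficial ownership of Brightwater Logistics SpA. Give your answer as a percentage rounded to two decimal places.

74.87%

Chidi reaches Brightwater along 4 paths.
Via Stratus: 34% × 80% = 27.2%.
Via Orbis → Stratus: 85% × 44% × 80% = 29.92%.
Via Orbis: 85% × 15% = 12.75%.
Direct stake: 5% = 5%.
Total: 27.2% + 29.92% + 12.75% + 5% = 74.87%.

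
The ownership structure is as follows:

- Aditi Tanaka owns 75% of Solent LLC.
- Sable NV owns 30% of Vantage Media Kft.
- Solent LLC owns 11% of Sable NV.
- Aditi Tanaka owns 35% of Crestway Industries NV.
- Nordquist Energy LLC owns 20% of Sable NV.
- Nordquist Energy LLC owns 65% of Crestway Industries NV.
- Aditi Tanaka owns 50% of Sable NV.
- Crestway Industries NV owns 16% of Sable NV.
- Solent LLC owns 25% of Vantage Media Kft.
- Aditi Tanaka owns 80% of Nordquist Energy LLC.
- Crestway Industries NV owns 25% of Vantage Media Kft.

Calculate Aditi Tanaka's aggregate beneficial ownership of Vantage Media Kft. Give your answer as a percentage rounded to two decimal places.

Aditi reaches Vantage along 8 paths.
Via Solent → Sable: 75% × 11% × 30% = 2.475%.
Via Nordquist → Sable: 80% × 20% × 30% = 4.8%.
Via Sable: 50% × 30% = 15%.
Via Crestway → Sable: 35% × 16% × 30% = 1.68%.
Via Nordquist → Crestway → Sable: 80% × 65% × 16% × 30% = 2.496%.
Via Crestway: 35% × 25% = 8.75%.
Via Nordquist → Crestway: 80% × 65% × 25% = 13%.
Via Solent: 75% × 25% = 18.75%.
Total: 2.475% + 4.8% + 15% + 1.68% + 2.496% + 8.75% + 13% + 18.75% = 66.951%.
Rounded: 66.95%.

66.95%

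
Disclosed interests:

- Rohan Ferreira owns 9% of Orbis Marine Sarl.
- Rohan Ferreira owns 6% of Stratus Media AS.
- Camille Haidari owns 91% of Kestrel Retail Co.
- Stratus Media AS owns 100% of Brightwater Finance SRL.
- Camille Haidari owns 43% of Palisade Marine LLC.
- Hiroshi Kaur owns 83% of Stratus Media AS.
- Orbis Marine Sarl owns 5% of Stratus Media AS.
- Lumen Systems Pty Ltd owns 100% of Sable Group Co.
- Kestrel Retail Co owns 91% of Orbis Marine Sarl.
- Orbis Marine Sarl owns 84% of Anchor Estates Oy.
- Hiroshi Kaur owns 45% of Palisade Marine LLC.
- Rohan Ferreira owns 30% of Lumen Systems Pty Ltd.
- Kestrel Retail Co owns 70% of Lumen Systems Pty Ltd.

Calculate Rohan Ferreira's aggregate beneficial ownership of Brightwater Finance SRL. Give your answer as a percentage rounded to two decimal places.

Rohan reaches Brightwater along 2 paths.
Via Orbis → Stratus: 9% × 5% × 100% = 0.45%.
Via Stratus: 6% × 100% = 6%.
Total: 0.45% + 6% = 6.45%.

6.45%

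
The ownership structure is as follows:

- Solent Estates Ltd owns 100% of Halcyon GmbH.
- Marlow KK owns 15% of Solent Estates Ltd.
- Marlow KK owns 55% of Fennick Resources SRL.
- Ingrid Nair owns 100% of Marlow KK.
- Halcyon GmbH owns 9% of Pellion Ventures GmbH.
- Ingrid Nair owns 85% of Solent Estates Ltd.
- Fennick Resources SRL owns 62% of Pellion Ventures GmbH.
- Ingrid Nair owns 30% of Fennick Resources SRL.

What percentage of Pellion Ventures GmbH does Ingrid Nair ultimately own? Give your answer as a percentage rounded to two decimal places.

61.70%

Ingrid reaches Pellion along 4 paths.
Via Fennick: 30% × 62% = 18.6%.
Via Marlow → Fennick: 100% × 55% × 62% = 34.1%.
Via Marlow → Solent → Halcyon: 100% × 15% × 100% × 9% = 1.35%.
Via Solent → Halcyon: 85% × 100% × 9% = 7.65%.
Total: 18.6% + 34.1% + 1.35% + 7.65% = 61.7%.
Rounded: 61.70%.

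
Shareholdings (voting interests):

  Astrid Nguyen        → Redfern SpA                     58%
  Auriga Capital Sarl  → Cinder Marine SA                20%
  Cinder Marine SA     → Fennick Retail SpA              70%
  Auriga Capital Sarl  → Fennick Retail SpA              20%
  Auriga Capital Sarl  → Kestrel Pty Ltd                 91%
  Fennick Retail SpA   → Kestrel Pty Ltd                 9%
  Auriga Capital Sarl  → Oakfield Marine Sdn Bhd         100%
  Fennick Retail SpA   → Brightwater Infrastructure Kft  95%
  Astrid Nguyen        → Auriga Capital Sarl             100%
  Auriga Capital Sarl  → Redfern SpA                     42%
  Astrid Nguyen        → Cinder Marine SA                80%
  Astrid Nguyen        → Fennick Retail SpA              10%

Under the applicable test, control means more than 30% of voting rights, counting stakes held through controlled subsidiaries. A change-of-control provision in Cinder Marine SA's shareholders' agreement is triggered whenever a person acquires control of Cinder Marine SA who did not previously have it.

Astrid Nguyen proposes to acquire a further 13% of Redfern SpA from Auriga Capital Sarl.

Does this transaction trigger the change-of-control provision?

No

The purchase adds only to Astrid's holdings (Auriga's stake shrinks), so Astrid is the only person who could newly come to control Cinder.
Astrid holds 100% of Auriga, so Astrid controls Auriga.
Astrid and Auriga together hold 80% + 20% = 100% of Cinder, so Astrid controls Cinder.
So Astrid already controls Cinder before the transaction.
After the purchase, Astrid's direct stake in Redfern rises to 58% + 13% = 71%, and Auriga's stake falls to 29%.
Astrid controlled Cinder already, so this is not a new person acquiring control; every other person's position is unchanged or reduced.
No new person acquires control, so the clause is not triggered.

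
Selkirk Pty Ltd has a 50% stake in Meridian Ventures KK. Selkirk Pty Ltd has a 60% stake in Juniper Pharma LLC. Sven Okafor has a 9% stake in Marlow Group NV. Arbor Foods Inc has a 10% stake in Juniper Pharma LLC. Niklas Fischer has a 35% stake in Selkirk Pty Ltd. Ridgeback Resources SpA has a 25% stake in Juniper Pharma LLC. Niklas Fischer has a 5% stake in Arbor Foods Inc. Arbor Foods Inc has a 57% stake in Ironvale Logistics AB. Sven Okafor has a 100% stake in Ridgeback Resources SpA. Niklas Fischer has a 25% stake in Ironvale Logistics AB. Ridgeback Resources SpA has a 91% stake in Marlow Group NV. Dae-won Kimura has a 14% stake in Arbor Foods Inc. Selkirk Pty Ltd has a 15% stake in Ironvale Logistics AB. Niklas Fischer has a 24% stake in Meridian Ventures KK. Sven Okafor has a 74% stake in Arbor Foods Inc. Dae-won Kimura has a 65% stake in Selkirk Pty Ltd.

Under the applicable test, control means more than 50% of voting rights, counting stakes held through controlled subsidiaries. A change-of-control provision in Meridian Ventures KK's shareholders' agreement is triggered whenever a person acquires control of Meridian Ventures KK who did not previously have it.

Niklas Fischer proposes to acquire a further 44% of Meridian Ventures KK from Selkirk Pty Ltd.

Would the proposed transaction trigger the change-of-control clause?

The purchase adds only to Niklas's holdings (Selkirk's stake shrinks), so Niklas is the only person who could newly come to control Meridian.
Niklas's largest direct stake is 35% in Selkirk, which does not meet the threshold, so Niklas controls no company.
In Meridian, Niklas's side holds only 24%, not > 50%.
So before the transaction, Niklas does not control Meridian.
After the purchase, Niklas's direct stake in Meridian rises to 24% + 44% = 68%, and Selkirk's stake falls to 6%.
Niklas holds 68% of Meridian, so Niklas controls Meridian.
Niklas did not control Meridian before and does after, so the clause is triggered.

Yes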